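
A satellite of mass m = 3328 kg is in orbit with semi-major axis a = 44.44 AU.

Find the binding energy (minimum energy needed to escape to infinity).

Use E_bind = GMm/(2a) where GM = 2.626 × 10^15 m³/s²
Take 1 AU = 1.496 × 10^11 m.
a = 44.44 AU = 6.64822 × 10^12 m
GM = 2.626 × 10^15 m³/s²
m = 3328 kg
GMm = 2.626 × 10^15 × 3328 = 8.73933 × 10^18 m³·kg/s²
2a = 1.32964 × 10^13 m
E_bind = GMm/(2a) = 657268 J ≈ 657.3 kJ

Final answer: 657.3 kJ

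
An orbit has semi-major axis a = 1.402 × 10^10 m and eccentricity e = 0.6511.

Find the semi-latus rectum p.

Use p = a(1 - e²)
a = 1.402 × 10^10 m
e = 0.6511,  e² = 0.423931,  1 − e² = 0.576069
p = a(1 − e²) = 1.402 × 10^10 m × 0.576069 = 8.07648 × 10^9 m ≈ 8.076 × 10^9 m

Final answer: p = 8.076 × 10^9 m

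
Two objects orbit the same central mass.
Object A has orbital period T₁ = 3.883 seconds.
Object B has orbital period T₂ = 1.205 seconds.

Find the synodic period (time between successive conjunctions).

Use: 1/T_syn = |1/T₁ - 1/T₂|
T₁ = 3.883 seconds
T₂ = 1.205 seconds
1/T₁ = 0.257533 s⁻¹
1/T₂ = 0.829876 s⁻¹
|1/T₁ − 1/T₂| = 0.572343 s⁻¹
T_syn = 1 / |1/T₁ − 1/T₂| = 1.74721 s ≈ 1.747 seconds

Final answer: T_syn = 1.747 seconds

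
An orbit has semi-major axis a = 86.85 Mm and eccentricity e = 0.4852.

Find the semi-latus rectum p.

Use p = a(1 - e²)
a = 86.85 Mm = 8.685 × 10^7 m
e = 0.4852,  e² = 0.235419,  1 − e² = 0.764581
p = a(1 − e²) = 8.685 × 10^7 m × 0.764581 = 6.64039 × 10^7 m ≈ 66.4 Mm

Final answer: p = 66.4 Mm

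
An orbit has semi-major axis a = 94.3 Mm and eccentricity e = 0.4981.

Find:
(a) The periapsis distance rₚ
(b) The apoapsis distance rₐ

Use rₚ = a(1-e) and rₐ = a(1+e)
a = 94.3 Mm = 9.43 × 10^7 m
e = 0.4981:  1 − e = 0.5019,  1 + e = 1.4981
(a) rₚ = a(1 − e) = 9.43 × 10^7 m × 0.5019 = 4.73292 × 10^7 m ≈ 47.33 Mm
(b) rₐ = a(1 + e) = 9.43 × 10^7 m × 1.4981 = 1.41271 × 10^8 m ≈ 141.3 Mm

Final answer:
(a) rₚ = 47.33 Mm
(b) rₐ = 141.3 Mm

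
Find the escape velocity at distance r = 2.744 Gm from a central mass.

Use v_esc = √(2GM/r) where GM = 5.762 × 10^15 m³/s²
r = 2.744 Gm = 2.744 × 10^9 m
GM = 5.762 × 10^15 m³/s²
2GM/r = 2 × (5.762 × 10^15) / (2.744 × 10^9) = 4.19971 × 10^6 m²/s²
v_esc = √(2GM/r) = 2049.32 m/s ≈ 2.049 km/s

Final answer: 2.049 km/s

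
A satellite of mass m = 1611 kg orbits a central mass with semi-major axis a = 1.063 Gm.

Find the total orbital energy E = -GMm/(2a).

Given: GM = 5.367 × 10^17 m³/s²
a = 1.063 Gm = 1.063 × 10^9 m
GM = 5.367 × 10^17 m³/s²
2a = 2.126 × 10^9 m
GMm = 5.367 × 10^17 × 1611 = 8.64624 × 10^20 m³·kg/s²
E = −GMm/(2a) = -4.0669 × 10^11 J ≈ -406.7 GJ

Final answer: -406.7 GJ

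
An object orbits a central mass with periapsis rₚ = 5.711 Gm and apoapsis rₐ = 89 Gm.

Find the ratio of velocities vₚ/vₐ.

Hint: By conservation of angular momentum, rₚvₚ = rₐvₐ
rₚ = 5.711 Gm = 5.711 × 10^9 m
rₐ = 89 Gm = 8.9 × 10^10 m
rₚvₚ = rₐvₐ  ⇒  vₚ/vₐ = rₐ/rₚ
vₚ/vₐ = (8.9 × 10^10) / (5.711 × 10^9) = 15.584

Final answer: vₚ/vₐ = 15.58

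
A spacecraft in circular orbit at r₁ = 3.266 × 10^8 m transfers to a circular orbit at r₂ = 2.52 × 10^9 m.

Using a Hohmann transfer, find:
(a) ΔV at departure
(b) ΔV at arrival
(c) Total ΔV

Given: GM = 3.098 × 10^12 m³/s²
r₁ = 3.266 × 10^8 m
r₂ = 2.52 × 10^9 m
GM = 3.098 × 10^12 m³/s²
Transfer ellipse: a_t = (r₁ + r₂)/2 = 1.4233 × 10^9 m
Circular speed at r₁: v₁ = √(GM/r₁) = 97.3941 m/s
Transfer speed at r₁ (periapsis): v₁ₜ = √(GM(2/r₁ − 1/a_t)) = 129.594 m/s
(a) ΔV₁ = v₁ₜ − v₁ = 32.1998 m/s ≈ 32.2 m/s
Circular speed at r₂: v₂ = √(GM/r₂) = 35.0623 m/s
Transfer speed at r₂ (apoapsis): v₂ₜ = √(GM(2/r₂ − 1/a_t)) = 16.7958 m/s
(b) ΔV₂ = v₂ − v₂ₜ = 18.2665 m/s ≈ 18.27 m/s
(c) ΔV_total = ΔV₁ + ΔV₂ = 50.4664 m/s ≈ 50.47 m/s

Final answer:
(a) ΔV₁ = 32.2 m/s
(b) ΔV₂ = 18.27 m/s
(c) ΔV_total = 50.47 m/s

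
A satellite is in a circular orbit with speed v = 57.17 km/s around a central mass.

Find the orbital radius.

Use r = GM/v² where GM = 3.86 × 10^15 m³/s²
v = 57.17 km/s = 57170 m/s
GM = 3.86 × 10^15 m³/s²
v² = 3.26841 × 10^9 m²/s²
r = GM/v² = (3.86 × 10^15) / (3.26841 × 10^9) = 1.181 × 10^6 m ≈ 1.181 Mm

Final answer: 1.181 Mm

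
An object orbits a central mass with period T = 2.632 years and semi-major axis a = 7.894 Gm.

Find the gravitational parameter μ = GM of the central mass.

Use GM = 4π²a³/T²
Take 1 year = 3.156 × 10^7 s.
T = 2.632 years = 8.30659 × 10^7 s
a = 7.894 Gm = 7.894 × 10^9 m
a³ = 4.91916 × 10^29 m³
T² = 6.89995 × 10^15 s²
GM = 4π² × (4.91916 × 10^29) / (6.89995 × 10^15) = 2.81453 × 10^15 m³/s²
GM ≈ 2.815 × 10^15 m³/s²

Final answer: GM = 2.815 × 10^15 m³/s²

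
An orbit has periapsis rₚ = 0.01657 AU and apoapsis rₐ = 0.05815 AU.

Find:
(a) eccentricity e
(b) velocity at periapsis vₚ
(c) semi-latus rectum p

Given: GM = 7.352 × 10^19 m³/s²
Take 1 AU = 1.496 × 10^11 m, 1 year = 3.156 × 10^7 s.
rₚ = 0.01657 AU = 2.47887 × 10^9 m
rₐ = 0.05815 AU = 8.69924 × 10^9 m
GM = 7.352 × 10^19 m³/s²
a = (rₚ + rₐ)/2 = 5.58906 × 10^9 m
e = (rₐ − rₚ)/(rₐ + rₚ) = (6.22037 × 10^9) / (1.11781 × 10^10) = 0.556478
(a) e = 0.556478 ≈ 0.5565
(b) vₚ² = GM (2/rₚ − 1/a) = 7.352 × 10^19 × (8.06819 × 10^-10 − 1.78921 × 10^-10) = 4.6163 × 10^10 m²/s²;  vₚ = 214856 m/s ≈ 45.33 AU/year
(c) 1 − e² = 0.690333;  p = a(1 − e²) = 5.58906 × 10^9 × 0.690333 = 3.85831 × 10^9 m ≈ 0.02579 AU

Final answer:
(a) eccentricity e = 0.5565
(b) velocity at periapsis vₚ = 45.33 AU/year
(c) semi-latus rectum p = 0.02579 AU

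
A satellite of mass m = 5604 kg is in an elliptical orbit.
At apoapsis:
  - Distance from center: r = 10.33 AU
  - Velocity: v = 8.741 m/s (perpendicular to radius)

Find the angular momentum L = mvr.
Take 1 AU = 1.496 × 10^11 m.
r = 10.33 AU = 1.54537 × 10^12 m
v = 8.741 m/s
vr = 8.741 × 1.54537 × 10^12 = 1.35081 × 10^13 m²/s
L = m × vr = 5604 × 1.35081 × 10^13 = 7.56992 × 10^16 kg·m²/s ≈ 7.57 × 10^16 kg·m²/s

Final answer: L = 7.57 × 10^16 kg·m²/s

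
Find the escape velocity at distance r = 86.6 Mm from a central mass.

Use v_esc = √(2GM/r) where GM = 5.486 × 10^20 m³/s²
r = 86.6 Mm = 8.66 × 10^7 m
GM = 5.486 × 10^20 m³/s²
2GM/r = 2 × (5.486 × 10^20) / (8.66 × 10^7) = 1.26697 × 10^13 m²/s²
v_esc = √(2GM/r) = 3.55946 × 10^6 m/s ≈ 3559 km/s

Final answer: 3559 km/s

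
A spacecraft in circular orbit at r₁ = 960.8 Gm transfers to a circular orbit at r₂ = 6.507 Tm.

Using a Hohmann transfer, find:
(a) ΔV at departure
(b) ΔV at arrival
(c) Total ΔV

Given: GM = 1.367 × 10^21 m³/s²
r₁ = 960.8 Gm = 9.608 × 10^11 m
r₂ = 6.507 Tm = 6.507 × 10^12 m
GM = 1.367 × 10^21 m³/s²
Transfer ellipse: a_t = (r₁ + r₂)/2 = 3.7339 × 10^12 m
Circular speed at r₁: v₁ = √(GM/r₁) = 37719.7 m/s
Transfer speed at r₁ (periapsis): v₁ₜ = √(GM(2/r₁ − 1/a_t)) = 49794 m/s
(a) ΔV₁ = v₁ₜ − v₁ = 12074.3 m/s ≈ 12.07 km/s
Circular speed at r₂: v₂ = √(GM/r₂) = 14494.2 m/s
Transfer speed at r₂ (apoapsis): v₂ₜ = √(GM(2/r₂ − 1/a_t)) = 7352.4 m/s
(b) ΔV₂ = v₂ − v₂ₜ = 7141.79 m/s ≈ 7.142 km/s
(c) ΔV_total = ΔV₁ + ΔV₂ = 19216.1 m/s ≈ 19.22 km/s

Final answer:
(a) ΔV₁ = 12.07 km/s
(b) ΔV₂ = 7.142 km/s
(c) ΔV_total = 19.22 km/s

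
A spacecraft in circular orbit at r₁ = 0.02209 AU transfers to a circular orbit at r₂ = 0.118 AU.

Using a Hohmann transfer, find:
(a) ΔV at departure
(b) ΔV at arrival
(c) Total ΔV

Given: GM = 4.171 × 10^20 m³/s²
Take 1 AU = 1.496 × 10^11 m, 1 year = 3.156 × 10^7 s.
r₁ = 0.02209 AU = 3.30466 × 10^9 m
r₂ = 0.118 AU = 1.76528 × 10^10 m
GM = 4.171 × 10^20 m³/s²
Transfer ellipse: a_t = (r₁ + r₂)/2 = 1.04787 × 10^10 m
Circular speed at r₁: v₁ = √(GM/r₁) = 355268 m/s
Transfer speed at r₁ (periapsis): v₁ₜ = √(GM(2/r₁ − 1/a_t)) = 461115 m/s
(a) ΔV₁ = v₁ₜ − v₁ = 105846 m/s ≈ 22.33 AU/year
Circular speed at r₂: v₂ = √(GM/r₂) = 153714 m/s
Transfer speed at r₂ (apoapsis): v₂ₜ = √(GM(2/r₂ − 1/a_t)) = 86322.2 m/s
(b) ΔV₂ = v₂ − v₂ₜ = 67391.7 m/s ≈ 14.22 AU/year
(c) ΔV_total = ΔV₁ + ΔV₂ = 173238 m/s ≈ 36.55 AU/year

Final answer:
(a) ΔV₁ = 22.33 AU/year
(b) ΔV₂ = 14.22 AU/year
(c) ΔV_total = 36.55 AU/year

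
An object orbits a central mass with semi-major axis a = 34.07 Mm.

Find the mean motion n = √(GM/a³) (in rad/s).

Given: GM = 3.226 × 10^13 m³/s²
a = 34.07 Mm = 3.407 × 10^7 m
GM = 3.226 × 10^13 m³/s²
a³ = 3.95473 × 10^22 m³
GM/a³ = (3.226 × 10^13) / (3.95473 × 10^22) = 8.15733 × 10^-10 s⁻²
n = √(GM/a³) = 2.8561 × 10^-5 rad/s ≈ 2.856 × 10^-5 rad/s

Final answer: n = 2.856 × 10^-5 rad/s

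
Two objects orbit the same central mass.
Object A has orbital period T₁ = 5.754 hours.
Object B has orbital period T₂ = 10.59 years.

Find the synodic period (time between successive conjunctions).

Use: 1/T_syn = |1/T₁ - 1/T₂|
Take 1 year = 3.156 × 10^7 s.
T₁ = 5.754 hours = 20714.4 s
T₂ = 10.59 years = 3.3422 × 10^8 s
1/T₁ = 4.82756 × 10^-5 s⁻¹
1/T₂ = 2.99204 × 10^-9 s⁻¹
|1/T₁ − 1/T₂| = 4.82726 × 10^-5 s⁻¹
T_syn = 1 / |1/T₁ − 1/T₂| = 20715.7 s ≈ 5.754 hours

Final answer: T_syn = 5.754 hours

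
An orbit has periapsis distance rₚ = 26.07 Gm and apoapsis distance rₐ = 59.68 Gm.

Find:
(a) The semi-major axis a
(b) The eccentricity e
rₚ = 26.07 Gm = 2.607 × 10^10 m
rₐ = 59.68 Gm = 5.968 × 10^10 m
(a) a = (rₚ + rₐ)/2 = 4.2875 × 10^10 m ≈ 42.88 Gm
(b) e = (rₐ − rₚ)/(rₐ + rₚ) = (3.361 × 10^10) / (8.575 × 10^10) = 0.391953

Final answer:
(a) a = 42.88 Gm
(b) e = 0.392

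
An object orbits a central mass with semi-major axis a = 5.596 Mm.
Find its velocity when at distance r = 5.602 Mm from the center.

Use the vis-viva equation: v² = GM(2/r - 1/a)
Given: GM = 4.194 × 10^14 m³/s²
a = 5.596 Mm = 5.596 × 10^6 m
r = 5.602 Mm = 5.602 × 10^6 m
GM = 4.194 × 10^14 m³/s²
2/r − 1/a = 3.57015 × 10^-7 − 1.78699 × 10^-7 = 1.78316 × 10^-7 m⁻¹
v² = GM (2/r − 1/a) = 7.47858 × 10^7 m²/s²
v = 8647.88 m/s ≈ 8.648 km/s

Final answer: 8.648 km/s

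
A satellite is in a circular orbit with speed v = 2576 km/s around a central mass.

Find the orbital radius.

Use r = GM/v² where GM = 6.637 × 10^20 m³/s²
v = 2576 km/s = 2.576 × 10^6 m/s
GM = 6.637 × 10^20 m³/s²
v² = 6.63578 × 10^12 m²/s²
r = GM/v² = (6.637 × 10^20) / (6.63578 × 10^12) = 1.00018 × 10^8 m ≈ 100 Mm

Final answer: 100 Mm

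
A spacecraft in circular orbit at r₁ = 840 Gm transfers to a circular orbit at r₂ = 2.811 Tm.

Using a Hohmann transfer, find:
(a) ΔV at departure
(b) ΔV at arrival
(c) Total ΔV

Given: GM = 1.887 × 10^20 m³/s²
r₁ = 840 Gm = 8.4 × 10^11 m
r₂ = 2.811 Tm = 2.811 × 10^12 m
GM = 1.887 × 10^20 m³/s²
Transfer ellipse: a_t = (r₁ + r₂)/2 = 1.8255 × 10^12 m
Circular speed at r₁: v₁ = √(GM/r₁) = 14988.1 m/s
Transfer speed at r₁ (periapsis): v₁ₜ = √(GM(2/r₁ − 1/a_t)) = 18598.8 m/s
(a) ΔV₁ = v₁ₜ − v₁ = 3610.75 m/s ≈ 3.611 km/s
Circular speed at r₂: v₂ = √(GM/r₂) = 8193.24 m/s
Transfer speed at r₂ (apoapsis): v₂ₜ = √(GM(2/r₂ − 1/a_t)) = 5557.82 m/s
(b) ΔV₂ = v₂ − v₂ₜ = 2635.42 m/s ≈ 2.635 km/s
(c) ΔV_total = ΔV₁ + ΔV₂ = 6246.17 m/s ≈ 6.246 km/s

Final answer:
(a) ΔV₁ = 3.611 km/s
(b) ΔV₂ = 2.635 km/s
(c) ΔV_total = 6.246 km/s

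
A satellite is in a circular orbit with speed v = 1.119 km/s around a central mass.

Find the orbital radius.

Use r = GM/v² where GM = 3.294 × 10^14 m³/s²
v = 1.119 km/s = 1119 m/s
GM = 3.294 × 10^14 m³/s²
v² = 1.25216 × 10^6 m²/s²
r = GM/v² = (3.294 × 10^14) / (1.25216 × 10^6) = 2.63065 × 10^8 m ≈ 2.631 × 10^8 m

Final answer: 2.631 × 10^8 m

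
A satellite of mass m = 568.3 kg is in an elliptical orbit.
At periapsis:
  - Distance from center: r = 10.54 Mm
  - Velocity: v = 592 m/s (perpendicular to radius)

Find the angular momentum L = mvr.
r = 10.54 Mm = 1.054 × 10^7 m
v = 592 m/s
vr = 592 × 1.054 × 10^7 = 6.23968 × 10^9 m²/s
L = m × vr = 568.3 × 6.23968 × 10^9 = 3.54601 × 10^12 kg·m²/s ≈ 3.546 × 10^12 kg·m²/s

Final answer: L = 3.546 × 10^12 kg·m²/s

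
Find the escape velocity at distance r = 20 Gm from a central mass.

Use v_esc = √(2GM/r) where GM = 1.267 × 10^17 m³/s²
r = 20 Gm = 2 × 10^10 m
GM = 1.267 × 10^17 m³/s²
2GM/r = 2 × (1.267 × 10^17) / (2 × 10^10) = 1.267 × 10^7 m²/s²
v_esc = √(2GM/r) = 3559.49 m/s ≈ 3.559 km/s

Final answer: 3.559 km/s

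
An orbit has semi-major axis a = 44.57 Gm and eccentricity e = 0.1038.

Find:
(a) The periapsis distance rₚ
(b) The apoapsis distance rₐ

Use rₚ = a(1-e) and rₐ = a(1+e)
a = 44.57 Gm = 4.457 × 10^10 m
e = 0.1038:  1 − e = 0.8962,  1 + e = 1.1038
(a) rₚ = a(1 − e) = 4.457 × 10^10 m × 0.8962 = 3.99436 × 10^10 m ≈ 39.94 Gm
(b) rₐ = a(1 + e) = 4.457 × 10^10 m × 1.1038 = 4.91964 × 10^10 m ≈ 49.2 Gm

Final answer:
(a) rₚ = 39.94 Gm
(b) rₐ = 49.2 Gm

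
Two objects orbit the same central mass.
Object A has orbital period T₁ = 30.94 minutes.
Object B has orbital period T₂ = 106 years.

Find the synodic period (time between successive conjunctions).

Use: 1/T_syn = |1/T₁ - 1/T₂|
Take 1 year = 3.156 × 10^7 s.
T₁ = 30.94 minutes = 1856.4 s
T₂ = 106 years = 3.34536 × 10^9 s
1/T₁ = 0.000538677 s⁻¹
1/T₂ = 2.98921 × 10^-10 s⁻¹
|1/T₁ − 1/T₂| = 0.000538677 s⁻¹
T_syn = 1 / |1/T₁ − 1/T₂| = 1856.4 s ≈ 30.94 minutes

Final answer: T_syn = 30.94 minutes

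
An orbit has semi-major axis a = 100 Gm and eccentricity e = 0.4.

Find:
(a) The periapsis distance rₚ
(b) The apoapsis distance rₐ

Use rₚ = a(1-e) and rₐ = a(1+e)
a = 100 Gm = 1 × 10^11 m
e = 0.4:  1 − e = 0.6,  1 + e = 1.4
(a) rₚ = a(1 − e) = 1 × 10^11 m × 0.6 = 6 × 10^10 m ≈ 60 Gm
(b) rₐ = a(1 + e) = 1 × 10^11 m × 1.4 = 1.4 × 10^11 m ≈ 140 Gm

Final answer:
(a) rₚ = 60 Gm
(b) rₐ = 140 Gm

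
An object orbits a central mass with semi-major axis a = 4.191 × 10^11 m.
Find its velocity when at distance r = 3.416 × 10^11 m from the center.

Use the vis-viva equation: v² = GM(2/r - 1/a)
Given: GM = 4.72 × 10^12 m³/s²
a = 4.191 × 10^11 m
r = 3.416 × 10^11 m
GM = 4.72 × 10^12 m³/s²
2/r − 1/a = 5.8548 × 10^-12 − 2.38607 × 10^-12 = 3.46874 × 10^-12 m⁻¹
v² = GM (2/r − 1/a) = 16.3724 m²/s²
v = 4.04629 m/s ≈ 4.046 m/s

Final answer: 4.046 m/s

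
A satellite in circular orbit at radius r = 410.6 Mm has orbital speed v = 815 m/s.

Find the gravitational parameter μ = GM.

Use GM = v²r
r = 410.6 Mm = 4.106 × 10^8 m
v = 815 m/s
v² = 664225 m²/s²
GM = v²r = 664225 × 4.106 × 10^8 = 2.72731 × 10^14 m³/s²
GM ≈ 2.727 × 10^14 m³/s²

Final answer: GM = 2.727 × 10^14 m³/s²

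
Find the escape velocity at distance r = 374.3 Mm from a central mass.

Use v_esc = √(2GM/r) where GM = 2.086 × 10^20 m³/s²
r = 374.3 Mm = 3.743 × 10^8 m
GM = 2.086 × 10^20 m³/s²
2GM/r = 2 × (2.086 × 10^20) / (3.743 × 10^8) = 1.11461 × 10^12 m²/s²
v_esc = √(2GM/r) = 1.05575 × 10^6 m/s ≈ 1056 km/s

Final answer: 1056 km/s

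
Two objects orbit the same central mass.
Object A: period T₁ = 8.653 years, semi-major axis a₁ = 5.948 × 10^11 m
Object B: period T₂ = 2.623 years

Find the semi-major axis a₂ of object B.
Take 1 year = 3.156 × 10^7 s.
T₁ = 8.653 years = 2.73089 × 10^8 s
T₂ = 2.623 years = 8.27819 × 10^7 s
a₁ = 5.948 × 10^11 m
Kepler's third law: (T₂/T₁)² = (a₂/a₁)³  ⇒  a₂ = a₁ (T₂/T₁)^(2/3)
T₂/T₁ = 0.303132
(T₂/T₁)^(2/3) = 0.451254
a₂ = 5.948 × 10^11 m × 0.451254 = 2.68406 × 10^11 m ≈ 2.684 × 10^11 m

Final answer: a₂ = 2.684 × 10^11 m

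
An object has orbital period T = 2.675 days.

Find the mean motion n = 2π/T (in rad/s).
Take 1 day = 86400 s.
T = 2.675 days = 231120 s
n = 2π / 231120 s = 2.71858 × 10^-5 rad/s ≈ 2.719 × 10^-5 rad/s

Final answer: n = 2.719 × 10^-5 rad/s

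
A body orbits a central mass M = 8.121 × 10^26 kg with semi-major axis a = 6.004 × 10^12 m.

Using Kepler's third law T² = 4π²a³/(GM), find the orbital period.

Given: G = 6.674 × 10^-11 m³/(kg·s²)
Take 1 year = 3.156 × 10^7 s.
M = 8.121 × 10^26 kg
GM = G × M = 6.674 × 10^-11 × 8.121 × 10^26 = 5.41996 × 10^16 m³/s²
a = 6.004 × 10^12 m
a³ = 2.16432 × 10^38 m³
T = 2π √(a³/GM) = 2π √((2.16432 × 10^38) / (5.41996 × 10^16)) = 2π × 6.31922 × 10^10 s
T = 3.97048 × 10^11 s ≈ 1.258 × 10^4 years

Final answer: 1.258 × 10^4 years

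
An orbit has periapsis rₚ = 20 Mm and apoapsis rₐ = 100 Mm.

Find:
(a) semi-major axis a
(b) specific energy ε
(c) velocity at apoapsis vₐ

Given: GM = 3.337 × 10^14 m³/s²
rₚ = 20 Mm = 2 × 10^7 m
rₐ = 100 Mm = 1 × 10^8 m
GM = 3.337 × 10^14 m³/s²
a = (rₚ + rₐ)/2 = 6 × 10^7 m
e = (rₐ − rₚ)/(rₐ + rₚ) = (8 × 10^7) / (1.2 × 10^8) = 0.666667
(a) a = 6 × 10^7 m ≈ 60 Mm
(b) 2a = 1.2 × 10^8 m;  ε = −GM/(2a) = -2.78083 × 10^6 J/kg ≈ -2.781 MJ/kg
(c) vₐ² = GM (2/rₐ − 1/a) = 3.337 × 10^14 × (2 × 10^-8 − 1.66667 × 10^-8) = 1.11233 × 10^6 m²/s²;  vₐ = 1054.67 m/s ≈ 1.055 km/s

Final answer:
(a) semi-major axis a = 60 Mm
(b) specific energy ε = -2.781 MJ/kg
(c) velocity at apoapsis vₐ = 1.055 km/s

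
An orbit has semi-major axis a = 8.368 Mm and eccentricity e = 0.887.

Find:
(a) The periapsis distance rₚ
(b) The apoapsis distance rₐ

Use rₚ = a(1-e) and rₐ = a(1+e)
a = 8.368 Mm = 8.368 × 10^6 m
e = 0.887:  1 − e = 0.113,  1 + e = 1.887
(a) rₚ = a(1 − e) = 8.368 × 10^6 m × 0.113 = 945584 m ≈ 945.6 km
(b) rₐ = a(1 + e) = 8.368 × 10^6 m × 1.887 = 1.57904 × 10^7 m ≈ 15.79 Mm

Final answer:
(a) rₚ = 945.6 km
(b) rₐ = 15.79 Mm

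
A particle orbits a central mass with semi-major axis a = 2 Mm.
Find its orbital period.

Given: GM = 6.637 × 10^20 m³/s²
a = 2 Mm = 2 × 10^6 m
GM = 6.637 × 10^20 m³/s²
a³ = 8 × 10^18 m³
T = 2π √(a³/GM) = 2π √((8 × 10^18) / (6.637 × 10^20)) = 2π × 0.109789 s
T = 0.689825 s ≈ 0.6898 seconds

Final answer: 0.6898 seconds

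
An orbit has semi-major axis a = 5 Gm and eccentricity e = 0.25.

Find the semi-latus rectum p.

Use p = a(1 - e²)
a = 5 Gm = 5 × 10^9 m
e = 0.25,  e² = 0.0625,  1 − e² = 0.9375
p = a(1 − e²) = 5 × 10^9 m × 0.9375 = 4.6875 × 10^9 m ≈ 4.688 Gm

Final answer: p = 4.688 Gm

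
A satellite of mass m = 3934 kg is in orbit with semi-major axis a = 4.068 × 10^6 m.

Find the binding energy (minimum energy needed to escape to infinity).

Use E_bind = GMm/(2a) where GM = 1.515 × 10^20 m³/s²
a = 4.068 × 10^6 m
GM = 1.515 × 10^20 m³/s²
m = 3934 kg
GMm = 1.515 × 10^20 × 3934 = 5.96001 × 10^23 m³·kg/s²
2a = 8.136 × 10^6 m
E_bind = GMm/(2a) = 7.32548 × 10^16 J ≈ 73.25 PJ

Final answer: 73.25 PJ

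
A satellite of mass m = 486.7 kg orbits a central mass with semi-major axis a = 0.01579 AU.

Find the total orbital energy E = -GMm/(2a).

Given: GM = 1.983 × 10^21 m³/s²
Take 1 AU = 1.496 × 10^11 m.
a = 0.01579 AU = 2.36218 × 10^9 m
GM = 1.983 × 10^21 m³/s²
2a = 4.72437 × 10^9 m
GMm = 1.983 × 10^21 × 486.7 = 9.65126 × 10^23 m³·kg/s²
E = −GMm/(2a) = -2.04287 × 10^14 J ≈ -204.3 TJ

Final answer: -204.3 TJ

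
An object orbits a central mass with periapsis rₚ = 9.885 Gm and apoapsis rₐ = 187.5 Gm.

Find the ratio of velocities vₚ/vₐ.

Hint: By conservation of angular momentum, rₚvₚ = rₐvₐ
rₚ = 9.885 Gm = 9.885 × 10^9 m
rₐ = 187.5 Gm = 1.875 × 10^11 m
rₚvₚ = rₐvₐ  ⇒  vₚ/vₐ = rₐ/rₚ
vₚ/vₐ = (1.875 × 10^11) / (9.885 × 10^9) = 18.9681

Final answer: vₚ/vₐ = 18.97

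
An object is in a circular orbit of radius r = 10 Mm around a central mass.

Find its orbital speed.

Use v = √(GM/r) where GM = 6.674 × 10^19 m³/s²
r = 10 Mm = 1 × 10^7 m
GM = 6.674 × 10^19 m³/s²
GM/r = (6.674 × 10^19) / (1 × 10^7) = 6.674 × 10^12 m²/s²
v = √(GM/r) = 2.58341 × 10^6 m/s ≈ 2583 km/s

Final answer: 2583 km/s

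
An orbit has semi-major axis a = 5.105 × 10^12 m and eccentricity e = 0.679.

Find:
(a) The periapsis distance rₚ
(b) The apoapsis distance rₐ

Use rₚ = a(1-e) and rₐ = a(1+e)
a = 5.105 × 10^12 m
e = 0.679:  1 − e = 0.321,  1 + e = 1.679
(a) rₚ = a(1 − e) = 5.105 × 10^12 m × 0.321 = 1.6387 × 10^12 m ≈ 1.639 × 10^12 m
(b) rₐ = a(1 + e) = 5.105 × 10^12 m × 1.679 = 8.5713 × 10^12 m ≈ 8.571 × 10^12 m

Final answer:
(a) rₚ = 1.639 × 10^12 m
(b) rₐ = 8.571 × 10^12 m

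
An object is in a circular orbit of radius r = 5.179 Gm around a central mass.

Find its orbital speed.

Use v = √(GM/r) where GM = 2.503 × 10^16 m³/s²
r = 5.179 Gm = 5.179 × 10^9 m
GM = 2.503 × 10^16 m³/s²
GM/r = (2.503 × 10^16) / (5.179 × 10^9) = 4.83298 × 10^6 m²/s²
v = √(GM/r) = 2198.4 m/s ≈ 2.198 km/s

Final answer: 2.198 km/s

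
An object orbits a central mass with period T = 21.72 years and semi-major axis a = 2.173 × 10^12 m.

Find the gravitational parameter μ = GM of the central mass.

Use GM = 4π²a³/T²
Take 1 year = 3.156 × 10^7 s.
T = 21.72 years = 6.85483 × 10^8 s
a = 2.173 × 10^12 m
a³ = 1.02608 × 10^37 m³
T² = 4.69887 × 10^17 s²
GM = 4π² × (1.02608 × 10^37) / (4.69887 × 10^17) = 8.62075 × 10^20 m³/s²
GM ≈ 8.621 × 10^20 m³/s²

Final answer: GM = 8.621 × 10^20 m³/s²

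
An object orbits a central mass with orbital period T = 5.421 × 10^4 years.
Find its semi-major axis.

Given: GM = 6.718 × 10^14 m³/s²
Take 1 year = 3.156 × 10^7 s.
T = 5.421 × 10^4 years = 1.71087 × 10^12 s
GM = 6.718 × 10^14 m³/s²
Kepler's third law: a³ = GM T² / (4π²)
T² = 2.92707 × 10^24 s²
a³ = (6.718 × 10^14) × (2.92707 × 10^24) / (4π²) = 4.98096 × 10^37 m³
a = (a³)^(1/3) = 3.67935 × 10^12 m ≈ 3.679 × 10^12 m

Final answer: 3.679 × 10^12 m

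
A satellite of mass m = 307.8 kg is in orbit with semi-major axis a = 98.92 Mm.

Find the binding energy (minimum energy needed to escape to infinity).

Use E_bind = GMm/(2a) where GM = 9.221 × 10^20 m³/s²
a = 98.92 Mm = 9.892 × 10^7 m
GM = 9.221 × 10^20 m³/s²
m = 307.8 kg
GMm = 9.221 × 10^20 × 307.8 = 2.83822 × 10^23 m³·kg/s²
2a = 1.9784 × 10^8 m
E_bind = GMm/(2a) = 1.43461 × 10^15 J ≈ 1.435 PJ

Final answer: 1.435 PJ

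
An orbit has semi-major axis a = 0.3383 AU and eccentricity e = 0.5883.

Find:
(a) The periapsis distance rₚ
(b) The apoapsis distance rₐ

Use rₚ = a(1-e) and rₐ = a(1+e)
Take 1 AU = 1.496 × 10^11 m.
a = 0.3383 AU = 5.06097 × 10^10 m
e = 0.5883:  1 − e = 0.4117,  1 + e = 1.5883
(a) rₚ = a(1 − e) = 5.06097 × 10^10 m × 0.4117 = 2.0836 × 10^10 m ≈ 0.1393 AU
(b) rₐ = a(1 + e) = 5.06097 × 10^10 m × 1.5883 = 8.03834 × 10^10 m ≈ 0.5373 AU

Final answer:
(a) rₚ = 0.1393 AU
(b) rₐ = 0.5373 AU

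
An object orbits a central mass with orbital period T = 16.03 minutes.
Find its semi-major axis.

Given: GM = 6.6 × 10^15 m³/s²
T = 16.03 minutes = 961.8 s
GM = 6.6 × 10^15 m³/s²
Kepler's third law: a³ = GM T² / (4π²)
T² = 925059 s²
a³ = (6.6 × 10^15) × 925059 / (4π²) = 1.54651 × 10^20 m³
a = (a³)^(1/3) = 5.36765 × 10^6 m ≈ 5.368 × 10^6 m

Final answer: 5.368 × 10^6 m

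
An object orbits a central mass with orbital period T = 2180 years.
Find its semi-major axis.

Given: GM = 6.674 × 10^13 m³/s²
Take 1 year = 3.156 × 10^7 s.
T = 2180 years = 6.88008 × 10^10 s
GM = 6.674 × 10^13 m³/s²
Kepler's third law: a³ = GM T² / (4π²)
T² = 4.73355 × 10^21 s²
a³ = (6.674 × 10^13) × (4.73355 × 10^21) / (4π²) = 8.00227 × 10^33 m³
a = (a³)^(1/3) = 2.00019 × 10^11 m ≈ 200 Gm

Final answer: 200 Gm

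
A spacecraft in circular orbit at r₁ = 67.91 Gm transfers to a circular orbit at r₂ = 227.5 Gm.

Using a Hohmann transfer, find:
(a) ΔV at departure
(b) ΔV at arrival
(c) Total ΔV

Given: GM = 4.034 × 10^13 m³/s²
r₁ = 67.91 Gm = 6.791 × 10^10 m
r₂ = 227.5 Gm = 2.275 × 10^11 m
GM = 4.034 × 10^13 m³/s²
Transfer ellipse: a_t = (r₁ + r₂)/2 = 1.47705 × 10^11 m
Circular speed at r₁: v₁ = √(GM/r₁) = 24.3726 m/s
Transfer speed at r₁ (periapsis): v₁ₜ = √(GM(2/r₁ − 1/a_t)) = 30.2478 m/s
(a) ΔV₁ = v₁ₜ − v₁ = 5.87527 m/s ≈ 5.875 m/s
Circular speed at r₂: v₂ = √(GM/r₂) = 13.3161 m/s
Transfer speed at r₂ (apoapsis): v₂ₜ = √(GM(2/r₂ − 1/a_t)) = 9.02914 m/s
(b) ΔV₂ = v₂ − v₂ₜ = 4.28696 m/s ≈ 4.287 m/s
(c) ΔV_total = ΔV₁ + ΔV₂ = 10.1622 m/s ≈ 10.16 m/s

Final answer:
(a) ΔV₁ = 5.875 m/s
(b) ΔV₂ = 4.287 m/s
(c) ΔV_total = 10.16 m/s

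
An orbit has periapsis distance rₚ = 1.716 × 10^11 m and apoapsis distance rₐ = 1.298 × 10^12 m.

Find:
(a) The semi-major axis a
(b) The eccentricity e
rₚ = 1.716 × 10^11 m
rₐ = 1.298 × 10^12 m
(a) a = (rₚ + rₐ)/2 = 7.348 × 10^11 m ≈ 7.348 × 10^11 m
(b) e = (rₐ − rₚ)/(rₐ + rₚ) = (1.1264 × 10^12) / (1.4696 × 10^12) = 0.766467

Final answer:
(a) a = 7.348 × 10^11 m
(b) e = 0.7665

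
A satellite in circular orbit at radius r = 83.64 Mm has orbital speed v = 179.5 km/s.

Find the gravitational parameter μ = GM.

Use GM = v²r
r = 83.64 Mm = 8.364 × 10^7 m
v = 179.5 km/s = 179500 m/s
v² = 3.22202 × 10^10 m²/s²
GM = v²r = 3.22202 × 10^10 × 8.364 × 10^7 = 2.6949 × 10^18 m³/s²
GM ≈ 2.695 × 10^18 m³/s²

Final answer: GM = 2.695 × 10^18 m³/s²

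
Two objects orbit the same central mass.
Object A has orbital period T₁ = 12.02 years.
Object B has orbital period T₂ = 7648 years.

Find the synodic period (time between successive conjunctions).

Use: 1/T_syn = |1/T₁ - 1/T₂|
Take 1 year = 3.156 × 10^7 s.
T₁ = 12.02 years = 3.79351 × 10^8 s
T₂ = 7648 years = 2.41371 × 10^11 s
1/T₁ = 2.63608 × 10^-9 s⁻¹
1/T₂ = 4.143 × 10^-12 s⁻¹
|1/T₁ − 1/T₂| = 2.63194 × 10^-9 s⁻¹
T_syn = 1 / |1/T₁ − 1/T₂| = 3.79948 × 10^8 s ≈ 12.04 years

Final answer: T_syn = 12.04 years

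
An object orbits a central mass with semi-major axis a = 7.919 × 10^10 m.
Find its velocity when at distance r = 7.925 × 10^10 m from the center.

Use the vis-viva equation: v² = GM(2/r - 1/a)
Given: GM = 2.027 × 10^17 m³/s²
a = 7.919 × 10^10 m
r = 7.925 × 10^10 m
GM = 2.027 × 10^17 m³/s²
2/r − 1/a = 2.52366 × 10^-11 − 1.26279 × 10^-11 = 1.26087 × 10^-11 m⁻¹
v² = GM (2/r − 1/a) = 2.55579 × 10^6 m²/s²
v = 1598.68 m/s ≈ 1.599 km/s

Final answer: 1.599 km/s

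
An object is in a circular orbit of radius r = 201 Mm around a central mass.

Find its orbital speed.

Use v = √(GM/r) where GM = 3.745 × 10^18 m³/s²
r = 201 Mm = 2.01 × 10^8 m
GM = 3.745 × 10^18 m³/s²
GM/r = (3.745 × 10^18) / (2.01 × 10^8) = 1.86318 × 10^10 m²/s²
v = √(GM/r) = 136499 m/s ≈ 136.5 km/s

Final answer: 136.5 km/s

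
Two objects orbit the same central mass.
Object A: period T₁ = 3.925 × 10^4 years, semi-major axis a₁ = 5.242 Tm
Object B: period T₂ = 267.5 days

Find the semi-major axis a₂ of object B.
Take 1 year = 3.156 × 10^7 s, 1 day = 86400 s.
T₁ = 3.925 × 10^4 years = 1.23873 × 10^12 s
T₂ = 267.5 days = 2.3112 × 10^7 s
a₁ = 5.242 Tm = 5.242 × 10^12 m
Kepler's third law: (T₂/T₁)² = (a₂/a₁)³  ⇒  a₂ = a₁ (T₂/T₁)^(2/3)
T₂/T₁ = 1.86578 × 10^-5
(T₂/T₁)^(2/3) = 0.000703462
a₂ = 5.242 × 10^12 m × 0.000703462 = 3.68755 × 10^9 m ≈ 3.688 Gm

Final answer: a₂ = 3.688 Gm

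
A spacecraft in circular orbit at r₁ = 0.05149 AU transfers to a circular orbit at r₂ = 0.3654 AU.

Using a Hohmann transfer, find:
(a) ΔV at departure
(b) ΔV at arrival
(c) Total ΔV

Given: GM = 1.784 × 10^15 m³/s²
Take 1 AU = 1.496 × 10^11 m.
r₁ = 0.05149 AU = 7.7029 × 10^9 m
r₂ = 0.3654 AU = 5.46638 × 10^10 m
GM = 1.784 × 10^15 m³/s²
Transfer ellipse: a_t = (r₁ + r₂)/2 = 3.11834 × 10^10 m
Circular speed at r₁: v₁ = √(GM/r₁) = 481.249 m/s
Transfer speed at r₁ (periapsis): v₁ₜ = √(GM(2/r₁ − 1/a_t)) = 637.175 m/s
(a) ΔV₁ = v₁ₜ − v₁ = 155.926 m/s ≈ 155.9 m/s
Circular speed at r₂: v₂ = √(GM/r₂) = 180.654 m/s
Transfer speed at r₂ (apoapsis): v₂ₜ = √(GM(2/r₂ − 1/a_t)) = 89.7869 m/s
(b) ΔV₂ = v₂ − v₂ₜ = 90.867 m/s ≈ 90.87 m/s
(c) ΔV_total = ΔV₁ + ΔV₂ = 246.793 m/s ≈ 246.8 m/s

Final answer:
(a) ΔV₁ = 155.9 m/s
(b) ΔV₂ = 90.87 m/s
(c) ΔV_total = 246.8 m/s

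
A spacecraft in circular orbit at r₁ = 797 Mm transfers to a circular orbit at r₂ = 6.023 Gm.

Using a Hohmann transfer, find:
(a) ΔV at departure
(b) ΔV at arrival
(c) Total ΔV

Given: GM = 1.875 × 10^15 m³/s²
r₁ = 797 Mm = 7.97 × 10^8 m
r₂ = 6.023 Gm = 6.023 × 10^9 m
GM = 1.875 × 10^15 m³/s²
Transfer ellipse: a_t = (r₁ + r₂)/2 = 3.41 × 10^9 m
Circular speed at r₁: v₁ = √(GM/r₁) = 1533.81 m/s
Transfer speed at r₁ (periapsis): v₁ₜ = √(GM(2/r₁ − 1/a_t)) = 2038.45 m/s
(a) ΔV₁ = v₁ₜ − v₁ = 504.643 m/s ≈ 504.6 m/s
Circular speed at r₂: v₂ = √(GM/r₂) = 557.949 m/s
Transfer speed at r₂ (apoapsis): v₂ₜ = √(GM(2/r₂ − 1/a_t)) = 269.741 m/s
(b) ΔV₂ = v₂ − v₂ₜ = 288.208 m/s ≈ 288.2 m/s
(c) ΔV_total = ΔV₁ + ΔV₂ = 792.851 m/s ≈ 792.9 m/s

Final answer:
(a) ΔV₁ = 504.6 m/s
(b) ΔV₂ = 288.2 m/s
(c) ΔV_total = 792.9 m/s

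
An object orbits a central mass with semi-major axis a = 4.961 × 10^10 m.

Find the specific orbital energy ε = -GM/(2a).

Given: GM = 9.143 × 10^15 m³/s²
a = 4.961 × 10^10 m
GM = 9.143 × 10^15 m³/s²
2a = 9.922 × 10^10 m
ε = −GM/(2a) = -92148.8 J/kg ≈ -92.15 kJ/kg

Final answer: -92.15 kJ/kg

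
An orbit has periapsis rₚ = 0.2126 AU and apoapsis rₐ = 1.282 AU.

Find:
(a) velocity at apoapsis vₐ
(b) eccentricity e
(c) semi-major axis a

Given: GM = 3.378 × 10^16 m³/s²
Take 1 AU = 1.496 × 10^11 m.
rₚ = 0.2126 AU = 3.1805 × 10^10 m
rₐ = 1.282 AU = 1.91787 × 10^11 m
GM = 3.378 × 10^16 m³/s²
a = (rₚ + rₐ)/2 = 1.11796 × 10^11 m
e = (rₐ − rₚ)/(rₐ + rₚ) = (1.59982 × 10^11) / (2.23592 × 10^11) = 0.715509
(a) vₐ² = GM (2/rₐ − 1/a) = 3.378 × 10^16 × (1.04282 × 10^-11 − 8.94486 × 10^-12) = 50108.1 m²/s²;  vₐ = 223.848 m/s ≈ 223.8 m/s
(b) e = 0.715509 ≈ 0.7155
(c) a = 1.11796 × 10^11 m ≈ 0.7473 AU

Final answer:
(a) velocity at apoapsis vₐ = 223.8 m/s
(b) eccentricity e = 0.7155
(c) semi-major axis a = 0.7473 AU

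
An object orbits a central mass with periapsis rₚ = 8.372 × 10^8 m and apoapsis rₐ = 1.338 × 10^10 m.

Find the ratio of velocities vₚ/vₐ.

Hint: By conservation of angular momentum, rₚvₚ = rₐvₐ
rₚ = 8.372 × 10^8 m
rₐ = 1.338 × 10^10 m
rₚvₚ = rₐvₐ  ⇒  vₚ/vₐ = rₐ/rₚ
vₚ/vₐ = (1.338 × 10^10) / (8.372 × 10^8) = 15.9818

Final answer: vₚ/vₐ = 15.98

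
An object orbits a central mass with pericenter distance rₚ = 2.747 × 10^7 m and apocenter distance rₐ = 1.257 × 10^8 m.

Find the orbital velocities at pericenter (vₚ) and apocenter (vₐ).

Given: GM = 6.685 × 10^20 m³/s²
rₚ = 2.747 × 10^7 m
rₐ = 1.257 × 10^8 m
GM = 6.685 × 10^20 m³/s²
a = (rₚ + rₐ)/2 = 7.6585 × 10^7 m
Vis-viva: v² = GM (2/r − 1/a)
vₚ² = 6.685 × 10^20 × (7.28067 × 10^-8 − 1.30574 × 10^-8) = 3.99424 × 10^13 m²/s²
vₚ = 6.32 × 10^6 m/s ≈ 6320 km/s
vₐ² = 6.685 × 10^20 × (1.59109 × 10^-8 − 1.30574 × 10^-8) = 1.90757 × 10^12 m²/s²
vₐ = 1.38115 × 10^6 m/s ≈ 1381 km/s

Final answer: vₚ = 6320 km/s, vₐ = 1381 km/s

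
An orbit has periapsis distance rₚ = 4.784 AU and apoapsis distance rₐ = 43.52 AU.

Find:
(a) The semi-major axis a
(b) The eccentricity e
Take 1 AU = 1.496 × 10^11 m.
rₚ = 4.784 AU = 7.15686 × 10^11 m
rₐ = 43.52 AU = 6.51059 × 10^12 m
(a) a = (rₚ + rₐ)/2 = 3.61314 × 10^12 m ≈ 24.15 AU
(b) e = (rₐ − rₚ)/(rₐ + rₚ) = (5.79491 × 10^12) / (7.22628 × 10^12) = 0.801921

Final answer:
(a) a = 24.15 AU
(b) e = 0.8019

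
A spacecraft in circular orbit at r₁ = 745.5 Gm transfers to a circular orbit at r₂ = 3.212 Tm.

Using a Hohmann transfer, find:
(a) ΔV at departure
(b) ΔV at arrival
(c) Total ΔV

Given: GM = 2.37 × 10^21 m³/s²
r₁ = 745.5 Gm = 7.455 × 10^11 m
r₂ = 3.212 Tm = 3.212 × 10^12 m
GM = 2.37 × 10^21 m³/s²
Transfer ellipse: a_t = (r₁ + r₂)/2 = 1.97875 × 10^12 m
Circular speed at r₁: v₁ = √(GM/r₁) = 56383.3 m/s
Transfer speed at r₁ (periapsis): v₁ₜ = √(GM(2/r₁ − 1/a_t)) = 71836.1 m/s
(a) ΔV₁ = v₁ₜ − v₁ = 15452.8 m/s ≈ 15.45 km/s
Circular speed at r₂: v₂ = √(GM/r₂) = 27163.5 m/s
Transfer speed at r₂ (apoapsis): v₂ₜ = √(GM(2/r₂ − 1/a_t)) = 16673 m/s
(b) ΔV₂ = v₂ − v₂ₜ = 10490.5 m/s ≈ 10.49 km/s
(c) ΔV_total = ΔV₁ + ΔV₂ = 25943.3 m/s ≈ 25.94 km/s

Final answer:
(a) ΔV₁ = 15.45 km/s
(b) ΔV₂ = 10.49 km/s
(c) ΔV_total = 25.94 km/s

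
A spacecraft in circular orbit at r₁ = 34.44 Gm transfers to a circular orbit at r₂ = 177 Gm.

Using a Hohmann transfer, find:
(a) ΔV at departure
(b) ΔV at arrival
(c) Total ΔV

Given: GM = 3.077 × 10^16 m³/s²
r₁ = 34.44 Gm = 3.444 × 10^10 m
r₂ = 177 Gm = 1.77 × 10^11 m
GM = 3.077 × 10^16 m³/s²
Transfer ellipse: a_t = (r₁ + r₂)/2 = 1.0572 × 10^11 m
Circular speed at r₁: v₁ = √(GM/r₁) = 945.218 m/s
Transfer speed at r₁ (periapsis): v₁ₜ = √(GM(2/r₁ − 1/a_t)) = 1223.04 m/s
(a) ΔV₁ = v₁ₜ − v₁ = 277.82 m/s ≈ 277.8 m/s
Circular speed at r₂: v₂ = √(GM/r₂) = 416.943 m/s
Transfer speed at r₂ (apoapsis): v₂ₜ = √(GM(2/r₂ − 1/a_t)) = 237.974 m/s
(b) ΔV₂ = v₂ − v₂ₜ = 178.969 m/s ≈ 179 m/s
(c) ΔV_total = ΔV₁ + ΔV₂ = 456.789 m/s ≈ 456.8 m/s

Final answer:
(a) ΔV₁ = 277.8 m/s
(b) ΔV₂ = 179 m/s
(c) ΔV_total = 456.8 m/s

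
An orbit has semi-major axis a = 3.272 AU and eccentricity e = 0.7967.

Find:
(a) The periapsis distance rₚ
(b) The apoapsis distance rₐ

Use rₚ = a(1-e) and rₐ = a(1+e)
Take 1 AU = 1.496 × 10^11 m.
a = 3.272 AU = 4.89491 × 10^11 m
e = 0.7967:  1 − e = 0.2033,  1 + e = 1.7967
(a) rₚ = a(1 − e) = 4.89491 × 10^11 m × 0.2033 = 9.95136 × 10^10 m ≈ 0.6652 AU
(b) rₐ = a(1 + e) = 4.89491 × 10^11 m × 1.7967 = 8.79469 × 10^11 m ≈ 5.879 AU

Final answer:
(a) rₚ = 0.6652 AU
(b) rₐ = 5.879 AU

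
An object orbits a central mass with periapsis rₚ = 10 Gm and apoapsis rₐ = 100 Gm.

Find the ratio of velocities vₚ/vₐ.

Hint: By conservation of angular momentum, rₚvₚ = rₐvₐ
rₚ = 10 Gm = 1 × 10^10 m
rₐ = 100 Gm = 1 × 10^11 m
rₚvₚ = rₐvₐ  ⇒  vₚ/vₐ = rₐ/rₚ
vₚ/vₐ = (1 × 10^11) / (1 × 10^10) = 10

Final answer: vₚ/vₐ = 10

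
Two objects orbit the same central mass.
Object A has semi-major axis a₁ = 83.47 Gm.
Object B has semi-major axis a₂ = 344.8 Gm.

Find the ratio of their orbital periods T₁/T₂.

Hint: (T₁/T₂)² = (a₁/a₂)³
a₁ = 83.47 Gm = 8.347 × 10^10 m
a₂ = 344.8 Gm = 3.448 × 10^11 m
a₁/a₂ = 0.242082
T₁/T₂ = (a₁/a₂)^(3/2) = (0.242082)^1.5 = 0.119109

Final answer: T₁/T₂ = 0.1191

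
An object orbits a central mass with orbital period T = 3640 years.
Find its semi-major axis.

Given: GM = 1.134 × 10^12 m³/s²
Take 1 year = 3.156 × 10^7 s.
T = 3640 years = 1.14878 × 10^11 s
GM = 1.134 × 10^12 m³/s²
Kepler's third law: a³ = GM T² / (4π²)
T² = 1.3197 × 10^22 s²
a³ = (1.134 × 10^12) × (1.3197 × 10^22) / (4π²) = 3.79079 × 10^32 m³
a = (a³)^(1/3) = 7.2373 × 10^10 m ≈ 72.37 Gm

Final answer: 72.37 Gm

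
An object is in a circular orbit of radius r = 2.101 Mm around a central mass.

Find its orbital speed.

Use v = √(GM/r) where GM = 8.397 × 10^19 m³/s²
r = 2.101 Mm = 2.101 × 10^6 m
GM = 8.397 × 10^19 m³/s²
GM/r = (8.397 × 10^19) / (2.101 × 10^6) = 3.99667 × 10^13 m²/s²
v = √(GM/r) = 6.32192 × 10^6 m/s ≈ 6322 km/s

Final answer: 6322 km/s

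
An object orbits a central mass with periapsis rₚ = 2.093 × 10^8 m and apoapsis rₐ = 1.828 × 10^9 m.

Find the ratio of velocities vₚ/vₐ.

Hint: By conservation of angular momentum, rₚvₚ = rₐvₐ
rₚ = 2.093 × 10^8 m
rₐ = 1.828 × 10^9 m
rₚvₚ = rₐvₐ  ⇒  vₚ/vₐ = rₐ/rₚ
vₚ/vₐ = (1.828 × 10^9) / (2.093 × 10^8) = 8.73387

Final answer: vₚ/vₐ = 8.734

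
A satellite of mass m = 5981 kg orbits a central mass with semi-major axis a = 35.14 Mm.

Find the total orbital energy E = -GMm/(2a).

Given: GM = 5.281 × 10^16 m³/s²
a = 35.14 Mm = 3.514 × 10^7 m
GM = 5.281 × 10^16 m³/s²
2a = 7.028 × 10^7 m
GMm = 5.281 × 10^16 × 5981 = 3.15857 × 10^20 m³·kg/s²
E = −GMm/(2a) = -4.49426 × 10^12 J ≈ -4.494 TJ

Final answer: -4.494 TJ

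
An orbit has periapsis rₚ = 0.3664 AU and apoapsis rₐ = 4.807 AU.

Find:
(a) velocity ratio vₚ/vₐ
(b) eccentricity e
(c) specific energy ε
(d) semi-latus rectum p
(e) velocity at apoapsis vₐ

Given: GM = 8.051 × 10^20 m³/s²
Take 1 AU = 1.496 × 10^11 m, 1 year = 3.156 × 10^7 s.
rₚ = 0.3664 AU = 5.48134 × 10^10 m
rₐ = 4.807 AU = 7.19127 × 10^11 m
GM = 8.051 × 10^20 m³/s²
a = (rₚ + rₐ)/2 = 3.8697 × 10^11 m
e = (rₐ − rₚ)/(rₐ + rₚ) = (6.64314 × 10^11) / (7.73941 × 10^11) = 0.858352
(a) vₚ/vₐ = rₐ/rₚ (angular momentum) = (7.19127 × 10^11) / (5.48134 × 10^10) = 13.1195 ≈ 13.12
(b) e = 0.858352 ≈ 0.8584
(c) 2a = 7.73941 × 10^11 m;  ε = −GM/(2a) = -1.04026 × 10^9 J/kg ≈ -1.04 GJ/kg
(d) 1 − e² = 0.263231;  p = a(1 − e²) = 3.8697 × 10^11 × 0.263231 = 1.01863 × 10^11 m ≈ 0.6809 AU
(e) vₐ² = GM (2/rₐ − 1/a) = 8.051 × 10^20 × (2.78115 × 10^-12 − 2.58418 × 10^-12) = 1.58582 × 10^8 m²/s²;  vₐ = 12592.9 m/s ≈ 2.657 AU/year

Final answer:
(a) velocity ratio vₚ/vₐ = 13.12
(b) eccentricity e = 0.8584
(c) specific energy ε = -1.04 GJ/kg
(d) semi-latus rectum p = 0.6809 AU
(e) velocity at apoapsis vₐ = 2.657 AU/year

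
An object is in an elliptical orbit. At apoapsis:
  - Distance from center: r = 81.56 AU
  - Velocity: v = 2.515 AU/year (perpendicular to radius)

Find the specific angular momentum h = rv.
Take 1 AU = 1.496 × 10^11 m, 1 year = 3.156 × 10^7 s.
r = 81.56 AU = 1.22014 × 10^13 m
v = 2.515 AU/year = 11921.5 m/s
h = rv = 1.22014 × 10^13 × 11921.5 = 1.45459 × 10^17 m²/s ≈ 1.455 × 10^17 m²/s

Final answer: h = 1.455 × 10^17 m²/s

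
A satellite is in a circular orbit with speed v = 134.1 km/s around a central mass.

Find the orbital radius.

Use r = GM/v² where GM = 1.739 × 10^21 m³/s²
v = 134.1 km/s = 134100 m/s
GM = 1.739 × 10^21 m³/s²
v² = 1.79828 × 10^10 m²/s²
r = GM/v² = (1.739 × 10^21) / (1.79828 × 10^10) = 9.67035 × 10^10 m ≈ 96.7 Gm

Final answer: 96.7 Gm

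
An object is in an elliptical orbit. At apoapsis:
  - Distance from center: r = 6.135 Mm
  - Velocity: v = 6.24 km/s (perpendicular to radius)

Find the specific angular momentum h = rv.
r = 6.135 Mm = 6.135 × 10^6 m
v = 6.24 km/s = 6240 m/s
h = rv = 6.135 × 10^6 × 6240 = 3.82824 × 10^10 m²/s ≈ 3.828 × 10^10 m²/s

Final answer: h = 3.828 × 10^10 m²/s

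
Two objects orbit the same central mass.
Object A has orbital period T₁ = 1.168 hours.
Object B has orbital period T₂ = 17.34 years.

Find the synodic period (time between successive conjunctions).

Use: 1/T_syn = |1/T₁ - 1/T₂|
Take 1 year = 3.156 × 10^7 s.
T₁ = 1.168 hours = 4204.8 s
T₂ = 17.34 years = 5.4725 × 10^8 s
1/T₁ = 0.000237823 s⁻¹
1/T₂ = 1.82732 × 10^-9 s⁻¹
|1/T₁ − 1/T₂| = 0.000237822 s⁻¹
T_syn = 1 / |1/T₁ − 1/T₂| = 4204.83 s ≈ 1.168 hours

Final answer: T_syn = 1.168 hours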